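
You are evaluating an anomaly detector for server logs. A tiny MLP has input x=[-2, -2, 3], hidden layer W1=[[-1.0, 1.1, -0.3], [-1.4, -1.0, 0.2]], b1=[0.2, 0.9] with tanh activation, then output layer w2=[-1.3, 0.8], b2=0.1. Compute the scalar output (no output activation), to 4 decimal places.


z1[0] = (-1.0)·(-2) + (1.1)·(-2) + (-0.3)·(3) + 0.2 = -0.9
z1[1] = (-1.4)·(-2) + (-1.0)·(-2) + (0.2)·(3) + 0.9 = 6.3
h = tanh(z1) = [-0.7163, 1.0]
output = (-1.3)·(-0.7163) + (0.8)·(1.0) + 0.1 = 1.8312

1.8312


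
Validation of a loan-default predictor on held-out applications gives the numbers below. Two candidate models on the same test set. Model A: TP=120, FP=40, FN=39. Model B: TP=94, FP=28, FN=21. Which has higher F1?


Model A: P=120/160=0.75, R=120/159=0.7547, F1=2PR/(P+R)=2TP/(2TP+FP+FN)=240/319=0.7524
Model B: P=94/122=0.7705, R=94/115=0.8174, F1=2PR/(P+R)=2TP/(2TP+FP+FN)=188/237=0.7932
0.7524 < 0.7932 → Model B

Model B


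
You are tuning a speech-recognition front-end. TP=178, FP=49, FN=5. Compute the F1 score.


Precision = 178/227 = 0.7841
Recall = 178/183 = 0.9727
F1 = 2·P·R/(P+R) = 2·TP/(2·TP+FP+FN) = 356/(356+49+5) = 356/410 = 0.8683

0.8683


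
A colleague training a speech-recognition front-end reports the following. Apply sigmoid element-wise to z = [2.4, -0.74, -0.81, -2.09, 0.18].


σ(2.4) = 1/(1+e^-2.4) = 0.9168
σ(-0.74) = 1/(1+e^0.74) = 0.323
σ(-0.81) = 1/(1+e^0.81) = 0.3079
σ(-2.09) = 1/(1+e^2.09) = 0.1101
σ(0.18) = 1/(1+e^-0.18) = 0.5449
result = [0.9168, 0.323, 0.3079, 0.1101, 0.5449]

[0.9168, 0.323, 0.3079, 0.1101, 0.5449]


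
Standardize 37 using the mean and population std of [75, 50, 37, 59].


μ = 55.25, σ = 13.8271
z = (37 - 55.25)/13.8271 = -1.3199

-1.3199


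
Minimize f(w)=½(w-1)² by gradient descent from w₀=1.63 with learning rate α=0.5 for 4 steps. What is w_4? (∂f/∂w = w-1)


step 1: grad = 1.63-1 = 0.63; w = 1.63 - 0.5·(0.63) = 1.315
step 2: grad = 1.315-1 = 0.315; w = 1.315 - 0.5·(0.315) = 1.1575
step 3: grad = 1.1575-1 = 0.1575; w = 1.1575 - 0.5·(0.1575) = 1.07875
step 4: grad = 1.07875-1 = 0.07875; w = 1.07875 - 0.5·(0.07875) = 1.039375

1.039375


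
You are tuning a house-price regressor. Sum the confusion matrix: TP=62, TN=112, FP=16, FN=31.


Total = TP + TN + FP + FN
= 62 + 112 + 16 + 31
= 221
(Predicted positive: 78, predicted negative: 143)

221


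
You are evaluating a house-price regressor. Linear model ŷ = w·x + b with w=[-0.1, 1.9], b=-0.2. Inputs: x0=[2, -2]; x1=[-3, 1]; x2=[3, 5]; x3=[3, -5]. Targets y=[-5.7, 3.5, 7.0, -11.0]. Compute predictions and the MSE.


ŷ0 = (-0.1)·(2) + (1.9)·(-2) - 0.2 = -4.2
ŷ1 = (-0.1)·(-3) + (1.9)·(1) - 0.2 = 2.0
ŷ2 = (-0.1)·(3) + (1.9)·(5) - 0.2 = 9.0
ŷ3 = (-0.1)·(3) + (1.9)·(-5) - 0.2 = -10.0
errors² = [2.25, 2.25, 4.0, 1.0]
MSE = 9.5000/4 = 2.375

2.375


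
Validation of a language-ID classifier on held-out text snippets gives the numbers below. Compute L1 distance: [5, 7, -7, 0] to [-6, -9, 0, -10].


d = |5+ 6| + |7+ 9| + |-7-0| + |0+ 10|
  = 11 + 16 + 7 + 10
  = 44

44


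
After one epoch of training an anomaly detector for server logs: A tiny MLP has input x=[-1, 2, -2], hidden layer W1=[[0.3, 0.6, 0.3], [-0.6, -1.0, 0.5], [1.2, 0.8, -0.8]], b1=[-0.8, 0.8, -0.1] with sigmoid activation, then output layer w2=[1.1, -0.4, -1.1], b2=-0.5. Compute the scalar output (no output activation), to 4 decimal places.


z1[0] = (0.3)·(-1) + (0.6)·(2) + (0.3)·(-2) - 0.8 = -0.5
z1[1] = (-0.6)·(-1) + (-1.0)·(2) + (0.5)·(-2) + 0.8 = -1.6
z1[2] = (1.2)·(-1) + (0.8)·(2) + (-0.8)·(-2) - 0.1 = 1.9
h = sigmoid(z1) = [0.3775, 0.168, 0.8699]
output = (1.1)·(0.3775) + (-0.4)·(0.168) + (-1.1)·(0.8699) - 0.5 = -1.1088

-1.1088


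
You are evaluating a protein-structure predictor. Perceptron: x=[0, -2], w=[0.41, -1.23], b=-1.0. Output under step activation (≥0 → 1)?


z = (0)·(0.41) + (-2)·(-1.23) - 1.0
  = 1.46
step(z) = 1 (z≥0)

1


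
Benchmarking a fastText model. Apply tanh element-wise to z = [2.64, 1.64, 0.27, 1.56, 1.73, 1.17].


tanh(2.64) = 0.9899
tanh(1.64) = 0.9275
tanh(0.27) = 0.2636
tanh(1.56) = 0.9154
tanh(1.73) = 0.9391
tanh(1.17) = 0.8243
result = [0.9899, 0.9275, 0.2636, 0.9154, 0.9391, 0.8243]

[0.9899, 0.9275, 0.2636, 0.9154, 0.9391, 0.8243]


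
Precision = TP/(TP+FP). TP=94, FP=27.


Precision = TP/(TP+FP)
= 94/(94+27)
= 94/121 = 77.69%

77.69%


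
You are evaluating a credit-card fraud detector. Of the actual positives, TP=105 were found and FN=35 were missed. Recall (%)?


Recall = TP/(TP+FN)
= 105/(105+35)
= 105/140 = 75.0%

75.0%


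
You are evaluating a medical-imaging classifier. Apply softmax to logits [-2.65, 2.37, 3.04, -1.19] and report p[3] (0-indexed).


Exponentials: e^-2.65=0.0707, e^2.37=10.6974, e^3.04=20.9052, e^-1.19=0.3042
Sum = 31.9775
Softmax = [0.0022, 0.3345, 0.6537, 0.0095]
p[3] = 0.3042/31.9775 = 0.0095

0.0095


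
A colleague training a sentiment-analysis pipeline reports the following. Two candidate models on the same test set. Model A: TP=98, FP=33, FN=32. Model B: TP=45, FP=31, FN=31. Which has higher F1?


Model A: P=98/131=0.7481, R=98/130=0.7538, F1=2PR/(P+R)=2TP/(2TP+FP+FN)=196/261=0.751
Model B: P=45/76=0.5921, R=45/76=0.5921, F1=2PR/(P+R)=2TP/(2TP+FP+FN)=90/152=0.5921
0.751 > 0.5921 → Model A

Model A


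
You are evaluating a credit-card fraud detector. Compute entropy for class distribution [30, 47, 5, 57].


Probabilities: [30/139, 47/139, 5/139, 57/139] ≈ [0.2158, 0.3381, 0.036, 0.4101]
H = -((30/139)·log₂(30/139) + (47/139)·log₂(47/139) + (5/139)·log₂(5/139) + (57/139)·log₂(57/139))
  = 1.7063 bits

1.7063 bits


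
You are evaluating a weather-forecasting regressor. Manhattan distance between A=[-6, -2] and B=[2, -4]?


d = |-6-2| + |-2+ 4|
  = 8 + 2
  = 10

10


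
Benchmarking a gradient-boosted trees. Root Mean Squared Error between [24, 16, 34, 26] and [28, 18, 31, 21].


MSE = 54/4 = 13.5
RMSE = √(54/4) = 3.6742

3.6742


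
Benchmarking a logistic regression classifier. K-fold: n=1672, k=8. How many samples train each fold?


Fold size = 1672/8 = 209
Training per fold = 1672 - 209 = 1463

1463


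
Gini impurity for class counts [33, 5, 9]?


Probabilities: [33/47, 5/47, 9/47] ≈ [0.7021, 0.1064, 0.1915]
Σpᵢ² = (1089 + 25 + 81)/47² = 1195/2209
Gini = 1 - Σpᵢ² = 1 - 1195/2209 = 0.459

0.459


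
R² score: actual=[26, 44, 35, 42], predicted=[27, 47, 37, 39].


ȳ = 36.75
SS_res = Σ(y-ŷ)² = 23
SS_tot = Σ(y-ȳ)² = 198.75
R² = 1 - SS_res/SS_tot = 1 - 0.1157 = 0.8843

0.8843


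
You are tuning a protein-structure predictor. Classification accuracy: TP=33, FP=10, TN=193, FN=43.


Accuracy = (TP+TN)/(TP+TN+FP+FN)
= (33+193)/(279)
= 226/279 = 81.0%

81.0%


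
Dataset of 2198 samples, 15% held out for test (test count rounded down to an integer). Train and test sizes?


Test = ⌊2198·15/100⌋ = 329
Train = 2198 - 329 = 1869

Train: 1869, Test: 329


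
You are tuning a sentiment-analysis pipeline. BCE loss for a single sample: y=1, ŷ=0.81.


BCE = -[y·ln(p) + (1-y)·ln(1-p)]
= -1·ln(0.81) - 0
= -ln(0.81) = 0.2107

0.2107


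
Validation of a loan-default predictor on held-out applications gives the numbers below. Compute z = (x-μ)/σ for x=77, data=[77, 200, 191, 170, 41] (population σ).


μ = 135.8, σ = 64.4714
z = (77 - 135.8)/64.4714 = -0.912

-0.912


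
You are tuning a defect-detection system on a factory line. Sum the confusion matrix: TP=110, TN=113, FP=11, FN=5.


Total = TP + TN + FP + FN
= 110 + 113 + 11 + 5
= 239
(Predicted positive: 121, predicted negative: 118)

239


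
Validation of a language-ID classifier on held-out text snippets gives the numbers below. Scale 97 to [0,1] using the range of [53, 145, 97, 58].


min=53, max=145
(97-53)/(145-53) = 44/92 = 0.4783

0.4783


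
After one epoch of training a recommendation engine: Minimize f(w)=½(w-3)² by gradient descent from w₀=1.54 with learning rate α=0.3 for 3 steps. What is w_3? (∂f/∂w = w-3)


step 1: grad = 1.54-3 = -1.46; w = 1.54 - 0.3·(-1.46) = 1.978
step 2: grad = 1.978-3 = -1.022; w = 1.978 - 0.3·(-1.022) = 2.2846
step 3: grad = 2.2846-3 = -0.7154; w = 2.2846 - 0.3·(-0.7154) = 2.49922

2.49922


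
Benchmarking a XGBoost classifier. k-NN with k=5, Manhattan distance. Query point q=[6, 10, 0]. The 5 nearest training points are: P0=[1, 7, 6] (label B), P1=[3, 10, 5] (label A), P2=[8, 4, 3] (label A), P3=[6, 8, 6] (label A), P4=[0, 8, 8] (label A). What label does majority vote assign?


d(q,P0) = 14  (label B)
d(q,P1) = 8  (label A)
d(q,P2) = 11  (label A)
d(q,P3) = 8  (label A)
d(q,P4) = 16  (label A)
Votes: A=4, B=1
Majority → A

A


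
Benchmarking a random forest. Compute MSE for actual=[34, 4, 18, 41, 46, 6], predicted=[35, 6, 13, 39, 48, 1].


Squared errors: (34-35)²=1, (4-6)²=4, (18-13)²=25, (41-39)²=4, (46-48)²=4, (6-1)²=25
Sum = 63
MSE = 63/6 = 21/2

21/2


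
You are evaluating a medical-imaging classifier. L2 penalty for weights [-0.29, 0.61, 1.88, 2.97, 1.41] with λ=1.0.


‖w‖₂² = (-0.29)² + (0.61)² + (1.88)² + (2.97)² + (1.41)²
     = 0.0841 + 0.3721 + 3.5344 + 8.8209 + 1.9881
     = 14.7996
λ·‖w‖₂² = 1.0·14.7996 = 14.7996

14.7996


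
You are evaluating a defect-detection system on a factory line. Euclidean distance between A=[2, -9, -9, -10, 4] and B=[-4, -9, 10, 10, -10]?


d = √((2+ 4)² + (-9+ 9)² + (-9-10)² + (-10-10)² + (4+ 10)²)
  = √(36 + 0 + 361 + 400 + 196)
  = √993 = 31.5119

31.5119


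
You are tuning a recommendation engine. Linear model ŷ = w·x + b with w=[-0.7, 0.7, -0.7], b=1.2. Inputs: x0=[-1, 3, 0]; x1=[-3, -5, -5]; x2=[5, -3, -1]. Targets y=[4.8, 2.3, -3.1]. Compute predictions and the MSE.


ŷ0 = (-0.7)·(-1) + (0.7)·(3) + (-0.7)·(0) + 1.2 = 4.0
ŷ1 = (-0.7)·(-3) + (0.7)·(-5) + (-0.7)·(-5) + 1.2 = 3.3
ŷ2 = (-0.7)·(5) + (0.7)·(-3) + (-0.7)·(-1) + 1.2 = -3.7
errors² = [0.64, 1.0, 0.36]
MSE = 2.0000/3 = 0.6667

0.6667


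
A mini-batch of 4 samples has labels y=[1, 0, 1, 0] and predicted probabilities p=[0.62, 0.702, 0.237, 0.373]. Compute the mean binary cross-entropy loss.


L[0] = -ln(0.62) = 0.478
L[1] = -ln(1-0.702) = -ln(0.298) = 1.2107
L[2] = -ln(0.237) = 1.4397
L[3] = -ln(1-0.373) = -ln(0.627) = 0.4668
mean = (0.478 + 1.2107 + 1.4397 + 0.4668)/4 = 0.8988

0.8988


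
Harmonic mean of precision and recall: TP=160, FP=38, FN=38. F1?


Precision = 160/198 = 0.8081
Recall = 160/198 = 0.8081
F1 = 2·P·R/(P+R) = 2·TP/(2·TP+FP+FN) = 320/(320+38+38) = 320/396 = 0.8081

0.8081


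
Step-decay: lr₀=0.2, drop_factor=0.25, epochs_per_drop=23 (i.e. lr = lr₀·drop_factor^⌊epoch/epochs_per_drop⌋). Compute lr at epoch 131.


n_drops = ⌊131/23⌋ = 5
lr = 0.2·0.25^5 = 0.2·0.0009765625 = 0.0001953125

0.0001953125


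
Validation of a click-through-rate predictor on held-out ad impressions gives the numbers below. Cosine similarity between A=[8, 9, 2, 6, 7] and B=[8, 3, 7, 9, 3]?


A·B = 8·8 + 9·3 + 2·7 + 6·9 + 7·3 = 180
‖A‖ = √234 = 15.2971, ‖B‖ = √212 = 14.5602
cos = 180/(√234·√212) = 180/√49608 = 0.8082

0.8082


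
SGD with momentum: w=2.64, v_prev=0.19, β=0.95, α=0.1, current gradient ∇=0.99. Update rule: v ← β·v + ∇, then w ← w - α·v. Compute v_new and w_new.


v_new = 0.95·0.19 + 0.99 = 0.1805 + 0.99 = 1.1705
w_new = 2.64 - 0.1·1.1705 = 2.64 - 0.11705 = 2.52295

v_new=1.1705, w_new=2.52295


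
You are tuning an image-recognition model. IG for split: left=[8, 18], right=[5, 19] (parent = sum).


Parent = [13, 37], H_parent = 0.8267
H_left = 0.8905 (n=26), H_right = 0.7383 (n=24)
H_children = (26/50)·0.8905 + (24/50)·0.7383 = 0.8174
IG = 0.8267 - 0.8174 = 0.0093

0.0093


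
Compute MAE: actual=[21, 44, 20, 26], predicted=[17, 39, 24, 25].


Absolute errors: |21-17|=4, |44-39|=5, |20-24|=4, |26-25|=1
Sum = 14
MAE = 14/4 = 7/2

7/2


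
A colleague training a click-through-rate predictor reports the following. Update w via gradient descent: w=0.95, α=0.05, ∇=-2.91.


w_new = w - α·∇
= 0.95 - 0.05·-2.91
= 0.95 + 0.1455
= 1.0955

1.0955


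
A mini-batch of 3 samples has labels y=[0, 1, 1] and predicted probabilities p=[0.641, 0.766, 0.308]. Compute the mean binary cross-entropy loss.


L[0] = -ln(1-0.641) = -ln(0.359) = 1.0244
L[1] = -ln(0.766) = 0.2666
L[2] = -ln(0.308) = 1.1777
mean = (1.0244 + 0.2666 + 1.1777)/3 = 0.8229

0.8229


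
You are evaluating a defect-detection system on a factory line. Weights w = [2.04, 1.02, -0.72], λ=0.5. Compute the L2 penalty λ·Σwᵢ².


‖w‖₂² = (2.04)² + (1.02)² + (-0.72)²
     = 4.1616 + 1.0404 + 0.5184
     = 5.7204
λ·‖w‖₂² = 0.5·5.7204 = 2.8602

2.8602


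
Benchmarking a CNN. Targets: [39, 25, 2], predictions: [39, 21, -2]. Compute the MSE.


Squared errors: (39-39)²=0, (25-21)²=16, (2+ 2)²=16
Sum = 32
MSE = 32/3 = 32/3

32/3


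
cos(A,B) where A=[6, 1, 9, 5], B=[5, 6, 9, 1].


A·B = 6·5 + 1·6 + 9·9 + 5·1 = 122
‖A‖ = √143 = 11.9583, ‖B‖ = √143 = 11.9583
cos = 122/(√143·√143) = 122/√20449 = 0.8531

0.8531


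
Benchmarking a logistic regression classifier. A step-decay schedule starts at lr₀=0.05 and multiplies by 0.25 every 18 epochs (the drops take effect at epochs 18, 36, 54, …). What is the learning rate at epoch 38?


n_drops = ⌊38/18⌋ = 2
lr = 0.05·0.25^2 = 0.05·0.0625 = 0.003125

0.003125


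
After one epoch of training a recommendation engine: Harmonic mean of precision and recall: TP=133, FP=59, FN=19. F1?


Precision = 133/192 = 0.6927
Recall = 133/152 = 0.875
F1 = 2·P·R/(P+R) = 2·TP/(2·TP+FP+FN) = 266/(266+59+19) = 266/344 = 0.7733

0.7733


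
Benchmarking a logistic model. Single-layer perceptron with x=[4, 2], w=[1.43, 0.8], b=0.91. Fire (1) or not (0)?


z = (4)·(1.43) + (2)·(0.8) + 0.91
  = 8.23
step(z) = 1 (z≥0)

1


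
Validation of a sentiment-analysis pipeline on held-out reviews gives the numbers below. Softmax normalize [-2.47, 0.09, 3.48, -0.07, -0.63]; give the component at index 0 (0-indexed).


Exponentials: e^-2.47=0.0846, e^0.09=1.0942, e^3.48=32.4597, e^-0.07=0.9324, e^-0.63=0.5326
Sum = 35.1035
Softmax = [0.0024, 0.0312, 0.9247, 0.0266, 0.0152]
p[0] = 0.0846/35.1035 = 0.0024

0.0024


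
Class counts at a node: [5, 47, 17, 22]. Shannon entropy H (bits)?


Probabilities: [5/91, 47/91, 17/91, 22/91] ≈ [0.0549, 0.5165, 0.1868, 0.2418]
H = -((5/91)·log₂(5/91) + (47/91)·log₂(47/91) + (17/91)·log₂(17/91) + (22/91)·log₂(22/91))
  = 1.6697 bits

1.6697 bits


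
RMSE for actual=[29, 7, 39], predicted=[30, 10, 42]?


MSE = 19/3 = 6.3333
RMSE = √(19/3) = 2.5166

2.5166


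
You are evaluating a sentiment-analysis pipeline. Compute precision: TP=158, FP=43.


Precision = TP/(TP+FP)
= 158/(158+43)
= 158/201 = 78.61%

78.61%


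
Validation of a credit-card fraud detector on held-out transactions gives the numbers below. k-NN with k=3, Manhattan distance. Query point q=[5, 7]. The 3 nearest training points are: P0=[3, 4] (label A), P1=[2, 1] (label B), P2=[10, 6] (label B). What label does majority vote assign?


d(q,P0) = 5  (label A)
d(q,P1) = 9  (label B)
d(q,P2) = 6  (label B)
Votes: A=1, B=2
Majority → B

B


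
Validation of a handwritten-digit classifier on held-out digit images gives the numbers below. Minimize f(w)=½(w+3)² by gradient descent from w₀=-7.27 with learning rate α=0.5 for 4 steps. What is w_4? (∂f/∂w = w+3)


step 1: grad = -7.27+3 = -4.27; w = -7.27 - 0.5·(-4.27) = -5.135
step 2: grad = -5.135+3 = -2.135; w = -5.135 - 0.5·(-2.135) = -4.0675
step 3: grad = -4.0675+3 = -1.0675; w = -4.0675 - 0.5·(-1.0675) = -3.53375
step 4: grad = -3.53375+3 = -0.53375; w = -3.53375 - 0.5·(-0.53375) = -3.266875

-3.266875


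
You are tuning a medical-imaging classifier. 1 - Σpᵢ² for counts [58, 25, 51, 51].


Probabilities: [58/185, 25/185, 51/185, 51/185] ≈ [0.3135, 0.1351, 0.2757, 0.2757]
Σpᵢ² = (3364 + 625 + 2601 + 2601)/185² = 9191/34225
Gini = 1 - Σpᵢ² = 1 - 9191/34225 = 0.7315

0.7315


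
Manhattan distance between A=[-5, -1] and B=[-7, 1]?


d = |-5+ 7| + |-1-1|
  = 2 + 2
  = 4

4


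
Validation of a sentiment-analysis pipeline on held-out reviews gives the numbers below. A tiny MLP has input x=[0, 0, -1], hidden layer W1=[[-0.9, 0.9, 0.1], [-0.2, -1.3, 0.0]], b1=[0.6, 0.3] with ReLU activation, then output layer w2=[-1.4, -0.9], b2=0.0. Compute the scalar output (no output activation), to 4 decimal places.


z1[0] = (-0.9)·(0) + (0.9)·(0) + (0.1)·(-1) + 0.6 = 0.5
z1[1] = (-0.2)·(0) + (-1.3)·(0) + (0.0)·(-1) + 0.3 = 0.3
h = ReLU(z1) = [0.5, 0.3]
output = (-1.4)·(0.5) + (-0.9)·(0.3) + 0.0 = -0.97

-0.97


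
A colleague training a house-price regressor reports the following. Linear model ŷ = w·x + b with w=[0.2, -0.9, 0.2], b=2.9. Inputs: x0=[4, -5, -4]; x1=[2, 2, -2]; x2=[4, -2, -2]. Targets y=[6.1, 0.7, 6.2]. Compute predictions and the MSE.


ŷ0 = (0.2)·(4) + (-0.9)·(-5) + (0.2)·(-4) + 2.9 = 7.4
ŷ1 = (0.2)·(2) + (-0.9)·(2) + (0.2)·(-2) + 2.9 = 1.1
ŷ2 = (0.2)·(4) + (-0.9)·(-2) + (0.2)·(-2) + 2.9 = 5.1
errors² = [1.69, 0.16, 1.21]
MSE = 3.0600/3 = 1.02

1.02


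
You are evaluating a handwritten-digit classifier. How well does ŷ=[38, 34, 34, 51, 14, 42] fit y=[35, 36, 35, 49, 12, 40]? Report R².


ȳ = 34.5
SS_res = Σ(y-ŷ)² = 26
SS_tot = Σ(y-ȳ)² = 749.5
R² = 1 - SS_res/SS_tot = 1 - 0.0347 = 0.9653

0.9653


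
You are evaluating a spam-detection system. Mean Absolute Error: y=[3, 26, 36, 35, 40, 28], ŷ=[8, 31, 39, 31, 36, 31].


Absolute errors: |3-8|=5, |26-31|=5, |36-39|=3, |35-31|=4, |40-36|=4, |28-31|=3
Sum = 24
MAE = 24/6 = 4

4


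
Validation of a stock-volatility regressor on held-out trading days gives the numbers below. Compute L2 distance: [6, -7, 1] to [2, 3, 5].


d = √((6-2)² + (-7-3)² + (1-5)²)
  = √(16 + 100 + 16)
  = √132 = 11.4891

11.4891


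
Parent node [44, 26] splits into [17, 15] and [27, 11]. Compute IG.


Parent = [44, 26], H_parent = 0.9518
H_left = 0.9972 (n=32), H_right = 0.868 (n=38)
H_children = (32/70)·0.9972 + (38/70)·0.868 = 0.9271
IG = 0.9518 - 0.9271 = 0.0247

0.0247


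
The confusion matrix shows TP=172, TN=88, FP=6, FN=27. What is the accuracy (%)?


Accuracy = (TP+TN)/(TP+TN+FP+FN)
= (172+88)/(293)
= 260/293 = 88.74%

88.74%


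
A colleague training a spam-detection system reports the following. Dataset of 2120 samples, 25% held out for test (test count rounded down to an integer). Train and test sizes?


Test = ⌊2120·25/100⌋ = 530
Train = 2120 - 530 = 1590

Train: 1590, Test: 530


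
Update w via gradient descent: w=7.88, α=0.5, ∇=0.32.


w_new = w - α·∇
= 7.88 - 0.5·0.32
= 7.88 - 0.16
= 7.72

7.72


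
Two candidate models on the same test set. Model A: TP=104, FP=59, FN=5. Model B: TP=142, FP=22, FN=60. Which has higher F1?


Model A: P=104/163=0.638, R=104/109=0.9541, F1=2PR/(P+R)=2TP/(2TP+FP+FN)=208/272=0.7647
Model B: P=142/164=0.8659, R=142/202=0.703, F1=2PR/(P+R)=2TP/(2TP+FP+FN)=284/366=0.776
0.7647 < 0.776 → Model B

Model B


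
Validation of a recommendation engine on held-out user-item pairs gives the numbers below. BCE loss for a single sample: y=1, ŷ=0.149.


BCE = -[y·ln(p) + (1-y)·ln(1-p)]
= -1·ln(0.149) - 0
= -ln(0.149) = 1.9038

1.9038


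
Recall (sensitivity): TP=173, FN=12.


Recall = TP/(TP+FN)
= 173/(173+12)
= 173/185 = 93.51%

93.51%


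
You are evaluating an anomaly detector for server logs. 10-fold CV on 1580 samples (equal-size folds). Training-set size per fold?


Fold size = 1580/10 = 158
Training per fold = 1580 - 158 = 1422

1422


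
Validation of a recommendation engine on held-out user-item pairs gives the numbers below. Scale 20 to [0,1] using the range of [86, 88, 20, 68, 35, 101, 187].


min=20, max=187
(20-20)/(187-20) = 0/167 = 0.0

0.0


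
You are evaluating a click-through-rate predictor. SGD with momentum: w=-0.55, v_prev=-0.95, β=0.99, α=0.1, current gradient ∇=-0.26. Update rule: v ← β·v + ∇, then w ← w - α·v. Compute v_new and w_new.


v_new = 0.99·-0.95 - 0.26 = -0.9405 - 0.26 = -1.2005
w_new = -0.55 - 0.1·-1.2005 = -0.55 + 0.12005 = -0.42995

v_new=-1.2005, w_new=-0.42995


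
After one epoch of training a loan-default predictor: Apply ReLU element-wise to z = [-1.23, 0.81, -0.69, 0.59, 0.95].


ReLU(-1.23) = max(0, -1.23) = 0.0
ReLU(0.81) = max(0, 0.81) = 0.81
ReLU(-0.69) = max(0, -0.69) = 0.0
ReLU(0.59) = max(0, 0.59) = 0.59
ReLU(0.95) = max(0, 0.95) = 0.95
result = [0.0, 0.81, 0.0, 0.59, 0.95]

[0.0, 0.81, 0.0, 0.59, 0.95]


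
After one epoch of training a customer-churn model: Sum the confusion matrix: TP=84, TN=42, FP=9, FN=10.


Total = TP + TN + FP + FN
= 84 + 42 + 9 + 10
= 145
(Predicted positive: 93, predicted negative: 52)

145


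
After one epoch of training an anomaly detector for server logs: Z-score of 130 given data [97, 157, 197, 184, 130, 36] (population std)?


μ = 133.5, σ = 54.7502
z = (130 - 133.5)/54.7502 = -0.0639

-0.0639


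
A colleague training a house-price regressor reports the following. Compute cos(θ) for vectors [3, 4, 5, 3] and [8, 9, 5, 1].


A·B = 3·8 + 4·9 + 5·5 + 3·1 = 88
‖A‖ = √59 = 7.6811, ‖B‖ = √171 = 13.0767
cos = 88/(√59·√171) = 88/√10089 = 0.8761

0.8761


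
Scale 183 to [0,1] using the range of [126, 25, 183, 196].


min=25, max=196
(183-25)/(196-25) = 158/171 = 0.924

0.924


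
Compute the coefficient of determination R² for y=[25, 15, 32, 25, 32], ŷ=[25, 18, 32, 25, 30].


ȳ = 25.8
SS_res = Σ(y-ŷ)² = 13
SS_tot = Σ(y-ȳ)² = 194.8
R² = 1 - SS_res/SS_tot = 1 - 0.0667 = 0.9333

0.9333


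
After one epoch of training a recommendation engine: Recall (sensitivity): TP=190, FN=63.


Recall = TP/(TP+FN)
= 190/(190+63)
= 190/253 = 75.1%

75.1%


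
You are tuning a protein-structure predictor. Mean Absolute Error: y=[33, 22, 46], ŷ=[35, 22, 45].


Absolute errors: |33-35|=2, |22-22|=0, |46-45|=1
Sum = 3
MAE = 3/3 = 1

1


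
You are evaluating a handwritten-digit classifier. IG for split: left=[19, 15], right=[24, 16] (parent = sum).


Parent = [43, 31], H_parent = 0.9809
H_left = 0.99 (n=34), H_right = 0.971 (n=40)
H_children = (34/74)·0.99 + (40/74)·0.971 = 0.9797
IG = 0.9809 - 0.9797 = 0.0012

0.0012


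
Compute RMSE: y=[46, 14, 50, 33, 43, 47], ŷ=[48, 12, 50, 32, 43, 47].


MSE = 9/6 = 1.5
RMSE = √(9/6) = 1.2247

1.2247


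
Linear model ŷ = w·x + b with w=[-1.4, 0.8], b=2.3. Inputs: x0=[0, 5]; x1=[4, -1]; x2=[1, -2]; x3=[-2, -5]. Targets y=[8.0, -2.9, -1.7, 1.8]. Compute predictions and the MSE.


ŷ0 = (-1.4)·(0) + (0.8)·(5) + 2.3 = 6.3
ŷ1 = (-1.4)·(4) + (0.8)·(-1) + 2.3 = -4.1
ŷ2 = (-1.4)·(1) + (0.8)·(-2) + 2.3 = -0.7
ŷ3 = (-1.4)·(-2) + (0.8)·(-5) + 2.3 = 1.1
errors² = [2.89, 1.44, 1.0, 0.49]
MSE = 5.8200/4 = 1.455

1.455


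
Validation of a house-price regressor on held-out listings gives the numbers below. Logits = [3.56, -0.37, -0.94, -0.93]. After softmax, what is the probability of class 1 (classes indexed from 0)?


Exponentials: e^3.56=35.1632, e^-0.37=0.6907, e^-0.94=0.3906, e^-0.93=0.3946
Sum = 36.6391
Softmax = [0.9597, 0.0189, 0.0107, 0.0108]
p[1] = 0.6907/36.6391 = 0.0189

0.0189


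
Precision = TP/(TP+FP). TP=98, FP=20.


Precision = TP/(TP+FP)
= 98/(98+20)
= 98/118 = 83.05%

83.05%


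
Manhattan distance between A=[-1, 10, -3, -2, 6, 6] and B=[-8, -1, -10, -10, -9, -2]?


d = |-1+ 8| + |10+ 1| + |-3+ 10| + |-2+ 10| + |6+ 9| + |6+ 2|
  = 7 + 11 + 7 + 8 + 15 + 8
  = 56

56


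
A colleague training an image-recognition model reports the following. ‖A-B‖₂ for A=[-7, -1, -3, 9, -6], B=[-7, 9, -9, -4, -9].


d = √((-7+ 7)² + (-1-9)² + (-3+ 9)² + (9+ 4)² + (-6+ 9)²)
  = √(0 + 100 + 36 + 169 + 9)
  = √314 = 17.72

17.72


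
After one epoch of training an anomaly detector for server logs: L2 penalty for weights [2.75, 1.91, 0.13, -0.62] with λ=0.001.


‖w‖₂² = (2.75)² + (1.91)² + (0.13)² + (-0.62)²
     = 7.5625 + 3.6481 + 0.0169 + 0.3844
     = 11.6119
λ·‖w‖₂² = 0.001·11.6119 = 0.011612

0.011612


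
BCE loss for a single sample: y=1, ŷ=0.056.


BCE = -[y·ln(p) + (1-y)·ln(1-p)]
= -1·ln(0.056) - 0
= -ln(0.056) = 2.8824

2.8824


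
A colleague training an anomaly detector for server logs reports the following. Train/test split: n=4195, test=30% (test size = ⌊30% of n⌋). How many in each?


Test = ⌊4195·30/100⌋ = 1258
Train = 4195 - 1258 = 2937

Train: 2937, Test: 1258


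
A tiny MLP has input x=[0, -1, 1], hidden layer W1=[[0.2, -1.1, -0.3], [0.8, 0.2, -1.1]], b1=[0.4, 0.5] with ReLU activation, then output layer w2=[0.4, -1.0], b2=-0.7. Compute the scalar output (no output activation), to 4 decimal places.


z1[0] = (0.2)·(0) + (-1.1)·(-1) + (-0.3)·(1) + 0.4 = 1.2
z1[1] = (0.8)·(0) + (0.2)·(-1) + (-1.1)·(1) + 0.5 = -0.8
h = ReLU(z1) = [1.2, 0.0]
output = (0.4)·(1.2) + (-1.0)·(0.0) - 0.7 = -0.22

-0.22


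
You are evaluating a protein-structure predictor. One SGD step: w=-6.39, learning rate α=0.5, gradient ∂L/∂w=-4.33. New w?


w_new = w - α·∇
= -6.39 - 0.5·-4.33
= -6.39 + 2.165
= -4.225

-4.225


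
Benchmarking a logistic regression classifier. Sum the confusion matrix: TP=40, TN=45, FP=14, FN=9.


Total = TP + TN + FP + FN
= 40 + 45 + 14 + 9
= 108
(Predicted positive: 54, predicted negative: 54)

108


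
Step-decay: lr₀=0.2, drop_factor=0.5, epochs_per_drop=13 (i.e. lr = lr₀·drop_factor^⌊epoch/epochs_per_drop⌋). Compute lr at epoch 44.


n_drops = ⌊44/13⌋ = 3
lr = 0.2·0.5^3 = 0.2·0.125 = 0.025

0.025


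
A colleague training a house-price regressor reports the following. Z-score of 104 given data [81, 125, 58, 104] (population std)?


μ = 92, σ = 25.05
z = (104 - 92)/25.05 = 0.479

0.479


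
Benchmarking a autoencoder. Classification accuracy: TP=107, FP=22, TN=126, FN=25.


Accuracy = (TP+TN)/(TP+TN+FP+FN)
= (107+126)/(280)
= 233/280 = 83.21%

83.21%


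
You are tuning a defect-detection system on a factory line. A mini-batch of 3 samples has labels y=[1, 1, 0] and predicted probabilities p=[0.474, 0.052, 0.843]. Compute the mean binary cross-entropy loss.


L[0] = -ln(0.474) = 0.7465
L[1] = -ln(0.052) = 2.9565
L[2] = -ln(1-0.843) = -ln(0.157) = 1.8515
mean = (0.7465 + 2.9565 + 1.8515)/3 = 1.8515

1.8515


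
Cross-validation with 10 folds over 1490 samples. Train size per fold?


Fold size = 1490/10 = 149
Training per fold = 1490 - 149 = 1341

1341


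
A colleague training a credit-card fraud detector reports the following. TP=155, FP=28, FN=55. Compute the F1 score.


Precision = 155/183 = 0.847
Recall = 155/210 = 0.7381
F1 = 2·P·R/(P+R) = 2·TP/(2·TP+FP+FN) = 310/(310+28+55) = 310/393 = 0.7888

0.7888


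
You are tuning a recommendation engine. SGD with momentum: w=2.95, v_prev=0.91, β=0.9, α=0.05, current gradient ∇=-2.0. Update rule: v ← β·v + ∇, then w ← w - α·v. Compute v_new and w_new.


v_new = 0.9·0.91 - 2.0 = 0.819 - 2.0 = -1.181
w_new = 2.95 - 0.05·-1.181 = 2.95 + 0.05905 = 3.00905

v_new=-1.181, w_new=3.00905


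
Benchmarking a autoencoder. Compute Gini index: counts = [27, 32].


Probabilities: [27/59, 32/59] ≈ [0.4576, 0.5424]
Σpᵢ² = (729 + 1024)/59² = 1753/3481
Gini = 1 - Σpᵢ² = 1 - 1753/3481 = 0.4964

0.4964


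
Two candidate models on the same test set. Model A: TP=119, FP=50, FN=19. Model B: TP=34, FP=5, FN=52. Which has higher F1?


Model A: P=119/169=0.7041, R=119/138=0.8623, F1=2PR/(P+R)=2TP/(2TP+FP+FN)=238/307=0.7752
Model B: P=34/39=0.8718, R=34/86=0.3953, F1=2PR/(P+R)=2TP/(2TP+FP+FN)=68/125=0.544
0.7752 > 0.544 → Model A

Model A


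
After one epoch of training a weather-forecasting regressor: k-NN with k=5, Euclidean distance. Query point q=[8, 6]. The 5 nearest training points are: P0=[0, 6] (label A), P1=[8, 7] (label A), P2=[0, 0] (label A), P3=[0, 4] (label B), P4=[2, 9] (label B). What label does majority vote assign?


d(q,P0) = 8.0  (label A)
d(q,P1) = 1.0  (label A)
d(q,P2) = 10.0  (label A)
d(q,P3) = 8.2462  (label B)
d(q,P4) = 6.7082  (label B)
Votes: A=3, B=2
Majority → A

A


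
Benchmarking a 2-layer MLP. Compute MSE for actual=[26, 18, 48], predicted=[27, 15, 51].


Squared errors: (26-27)²=1, (18-15)²=9, (48-51)²=9
Sum = 19
MSE = 19/3 = 19/3

19/3


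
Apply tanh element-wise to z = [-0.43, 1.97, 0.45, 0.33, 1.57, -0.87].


tanh(-0.43) = -0.4053
tanh(1.97) = 0.9618
tanh(0.45) = 0.4219
tanh(0.33) = 0.3185
tanh(1.57) = 0.917
tanh(-0.87) = -0.7014
result = [-0.4053, 0.9618, 0.4219, 0.3185, 0.917, -0.7014]

[-0.4053, 0.9618, 0.4219, 0.3185, 0.917, -0.7014]


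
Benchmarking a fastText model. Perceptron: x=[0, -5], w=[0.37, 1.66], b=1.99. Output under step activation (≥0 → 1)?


z = (0)·(0.37) + (-5)·(1.66) + 1.99
  = -6.31
step(z) = 0 (z<0)

0


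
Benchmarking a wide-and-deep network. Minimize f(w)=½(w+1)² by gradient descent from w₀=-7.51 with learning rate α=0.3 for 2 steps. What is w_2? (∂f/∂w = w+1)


step 1: grad = -7.51+1 = -6.51; w = -7.51 - 0.3·(-6.51) = -5.557
step 2: grad = -5.557+1 = -4.557; w = -5.557 - 0.3·(-4.557) = -4.1899

-4.1899


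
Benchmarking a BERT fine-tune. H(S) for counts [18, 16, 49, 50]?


Probabilities: [18/133, 16/133, 49/133, 50/133] ≈ [0.1353, 0.1203, 0.3684, 0.3759]
H = -((18/133)·log₂(18/133) + (16/133)·log₂(16/133) + (49/133)·log₂(49/133) + (50/133)·log₂(50/133))
  = 1.8194 bits

1.8194 bits


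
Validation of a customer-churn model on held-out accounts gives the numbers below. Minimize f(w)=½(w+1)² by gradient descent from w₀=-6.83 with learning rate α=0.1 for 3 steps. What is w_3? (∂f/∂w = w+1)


step 1: grad = -6.83+1 = -5.83; w = -6.83 - 0.1·(-5.83) = -6.247
step 2: grad = -6.247+1 = -5.247; w = -6.247 - 0.1·(-5.247) = -5.7223
step 3: grad = -5.7223+1 = -4.7223; w = -5.7223 - 0.1·(-4.7223) = -5.25007

-5.25007


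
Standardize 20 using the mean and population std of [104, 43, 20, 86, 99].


μ = 70.4, σ = 33.1095
z = (20 - 70.4)/33.1095 = -1.5222

-1.5222


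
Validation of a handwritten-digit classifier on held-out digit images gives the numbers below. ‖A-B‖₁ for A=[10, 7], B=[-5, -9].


d = |10+ 5| + |7+ 9|
  = 15 + 16
  = 31

31


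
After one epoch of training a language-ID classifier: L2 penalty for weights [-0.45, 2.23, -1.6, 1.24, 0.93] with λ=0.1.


‖w‖₂² = (-0.45)² + (2.23)² + (-1.6)² + (1.24)² + (0.93)²
     = 0.2025 + 4.9729 + 2.56 + 1.5376 + 0.8649
     = 10.1379
λ·‖w‖₂² = 0.1·10.1379 = 1.01379

1.01379


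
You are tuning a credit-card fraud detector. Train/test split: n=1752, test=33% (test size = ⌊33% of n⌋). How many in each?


Test = ⌊1752·33/100⌋ = 578
Train = 1752 - 578 = 1174

Train: 1174, Test: 578


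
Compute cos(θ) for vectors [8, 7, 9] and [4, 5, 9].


A·B = 8·4 + 7·5 + 9·9 = 148
‖A‖ = √194 = 13.9284, ‖B‖ = √122 = 11.0454
cos = 148/(√194·√122) = 148/√23668 = 0.962

0.962


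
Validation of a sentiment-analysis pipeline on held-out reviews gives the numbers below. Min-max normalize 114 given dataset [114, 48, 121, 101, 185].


min=48, max=185
(114-48)/(185-48) = 66/137 = 0.4818

0.4818


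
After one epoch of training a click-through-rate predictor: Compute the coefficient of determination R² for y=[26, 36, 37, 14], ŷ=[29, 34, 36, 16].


ȳ = 28.25
SS_res = Σ(y-ŷ)² = 18
SS_tot = Σ(y-ȳ)² = 344.75
R² = 1 - SS_res/SS_tot = 1 - 0.0522 = 0.9478

0.9478


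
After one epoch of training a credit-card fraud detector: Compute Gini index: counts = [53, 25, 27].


Probabilities: [53/105, 25/105, 27/105] ≈ [0.5048, 0.2381, 0.2571]
Σpᵢ² = (2809 + 625 + 729)/105² = 4163/11025
Gini = 1 - Σpᵢ² = 1 - 4163/11025 = 0.6224

0.6224


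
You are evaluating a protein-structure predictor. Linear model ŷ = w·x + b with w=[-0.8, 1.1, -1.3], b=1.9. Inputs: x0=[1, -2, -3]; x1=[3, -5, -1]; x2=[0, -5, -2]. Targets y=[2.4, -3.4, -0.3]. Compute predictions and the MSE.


ŷ0 = (-0.8)·(1) + (1.1)·(-2) + (-1.3)·(-3) + 1.9 = 2.8
ŷ1 = (-0.8)·(3) + (1.1)·(-5) + (-1.3)·(-1) + 1.9 = -4.7
ŷ2 = (-0.8)·(0) + (1.1)·(-5) + (-1.3)·(-2) + 1.9 = -1.0
errors² = [0.16, 1.69, 0.49]
MSE = 2.3400/3 = 0.78

0.78


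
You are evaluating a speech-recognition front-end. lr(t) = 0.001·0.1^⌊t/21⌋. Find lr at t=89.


n_drops = ⌊89/21⌋ = 4
lr = 0.001·0.1^4 = 0.001·0.0001 = 0.0000001

0.0000001


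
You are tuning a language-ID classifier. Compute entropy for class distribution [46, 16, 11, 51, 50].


Probabilities: [46/174, 16/174, 11/174, 51/174, 50/174] ≈ [0.2644, 0.092, 0.0632, 0.2931, 0.2874]
H = -((46/174)·log₂(46/174) + (16/174)·log₂(16/174) + (11/174)·log₂(11/174) + (51/174)·log₂(51/174) + (50/174)·log₂(50/174))
  = 2.1118 bits

2.1118 bits


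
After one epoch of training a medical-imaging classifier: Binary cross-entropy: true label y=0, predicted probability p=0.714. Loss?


BCE = -[y·ln(p) + (1-y)·ln(1-p)]
= -0 - 1·ln(1-0.714)
= -ln(0.286) = 1.2518

1.2518


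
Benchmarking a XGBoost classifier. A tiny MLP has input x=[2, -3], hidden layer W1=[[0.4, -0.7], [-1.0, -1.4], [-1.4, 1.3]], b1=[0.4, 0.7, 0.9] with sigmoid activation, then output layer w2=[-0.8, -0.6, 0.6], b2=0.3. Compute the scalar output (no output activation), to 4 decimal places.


z1[0] = (0.4)·(2) + (-0.7)·(-3) + 0.4 = 3.3
z1[1] = (-1.0)·(2) + (-1.4)·(-3) + 0.7 = 2.9
z1[2] = (-1.4)·(2) + (1.3)·(-3) + 0.9 = -5.8
h = sigmoid(z1) = [0.9644, 0.9478, 0.003]
output = (-0.8)·(0.9644) + (-0.6)·(0.9478) + (0.6)·(0.003) + 0.3 = -1.0384

-1.0384


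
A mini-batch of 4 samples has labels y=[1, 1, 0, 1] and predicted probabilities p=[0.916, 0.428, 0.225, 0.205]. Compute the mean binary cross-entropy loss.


L[0] = -ln(0.916) = 0.0877
L[1] = -ln(0.428) = 0.8486
L[2] = -ln(1-0.225) = -ln(0.775) = 0.2549
L[3] = -ln(0.205) = 1.5847
mean = (0.0877 + 0.8486 + 0.2549 + 1.5847)/4 = 0.694

0.694


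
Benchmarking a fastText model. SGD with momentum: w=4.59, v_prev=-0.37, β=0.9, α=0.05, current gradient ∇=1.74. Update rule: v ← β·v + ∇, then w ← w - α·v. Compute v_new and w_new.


v_new = 0.9·-0.37 + 1.74 = -0.333 + 1.74 = 1.407
w_new = 4.59 - 0.05·1.407 = 4.59 - 0.07035 = 4.51965

v_new=1.407, w_new=4.51965


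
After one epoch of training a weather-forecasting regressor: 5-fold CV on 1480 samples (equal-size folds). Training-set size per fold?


Fold size = 1480/5 = 296
Training per fold = 1480 - 296 = 1184

1184


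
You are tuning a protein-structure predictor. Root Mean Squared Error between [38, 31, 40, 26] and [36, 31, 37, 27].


MSE = 14/4 = 3.5
RMSE = √(14/4) = 1.8708

1.8708


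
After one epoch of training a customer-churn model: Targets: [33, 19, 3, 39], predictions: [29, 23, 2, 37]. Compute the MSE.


Squared errors: (33-29)²=16, (19-23)²=16, (3-2)²=1, (39-37)²=4
Sum = 37
MSE = 37/4 = 37/4

37/4


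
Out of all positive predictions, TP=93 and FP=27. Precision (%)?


Precision = TP/(TP+FP)
= 93/(93+27)
= 93/120 = 77.5%

77.5%


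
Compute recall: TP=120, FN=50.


Recall = TP/(TP+FN)
= 120/(120+50)
= 120/170 = 70.59%

70.59%


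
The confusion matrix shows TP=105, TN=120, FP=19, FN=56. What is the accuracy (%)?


Accuracy = (TP+TN)/(TP+TN+FP+FN)
= (105+120)/(300)
= 225/300 = 75.0%

75.0%


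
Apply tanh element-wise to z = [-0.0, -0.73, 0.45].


tanh(-0.0) = -0.0
tanh(-0.73) = -0.6231
tanh(0.45) = 0.4219
result = [-0.0, -0.6231, 0.4219]

[-0.0, -0.6231, 0.4219]


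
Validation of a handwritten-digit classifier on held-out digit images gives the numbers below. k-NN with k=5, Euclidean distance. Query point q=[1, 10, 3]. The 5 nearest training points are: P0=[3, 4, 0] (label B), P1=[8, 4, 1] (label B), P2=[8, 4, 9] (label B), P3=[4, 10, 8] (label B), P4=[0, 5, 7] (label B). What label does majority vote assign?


d(q,P0) = 7.0  (label B)
d(q,P1) = 9.434  (label B)
d(q,P2) = 11.0  (label B)
d(q,P3) = 5.831  (label B)
d(q,P4) = 6.4807  (label B)
Votes: A=0, B=5
Majority → B

B


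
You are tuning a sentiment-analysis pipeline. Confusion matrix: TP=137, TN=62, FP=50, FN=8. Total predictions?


Total = TP + TN + FP + FN
= 137 + 62 + 50 + 8
= 257
(Predicted positive: 187, predicted negative: 70)

257


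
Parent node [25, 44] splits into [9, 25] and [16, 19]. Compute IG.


Parent = [25, 44], H_parent = 0.9446
H_left = 0.8338 (n=34), H_right = 0.9947 (n=35)
H_children = (34/69)·0.8338 + (35/69)·0.9947 = 0.9154
IG = 0.9446 - 0.9154 = 0.0292

0.0292


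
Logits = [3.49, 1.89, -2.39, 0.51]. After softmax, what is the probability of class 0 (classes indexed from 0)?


Exponentials: e^3.49=32.7859, e^1.89=6.6194, e^-2.39=0.0916, e^0.51=1.6653
Sum = 41.1622
Softmax = [0.7965, 0.1608, 0.0022, 0.0405]
p[0] = 32.7859/41.1622 = 0.7965

0.7965


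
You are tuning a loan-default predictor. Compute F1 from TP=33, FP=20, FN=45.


Precision = 33/53 = 0.6226
Recall = 33/78 = 0.4231
F1 = 2·P·R/(P+R) = 2·TP/(2·TP+FP+FN) = 66/(66+20+45) = 66/131 = 0.5038

0.5038


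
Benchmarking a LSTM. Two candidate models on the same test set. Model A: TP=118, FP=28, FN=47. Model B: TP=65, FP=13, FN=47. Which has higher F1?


Model A: P=118/146=0.8082, R=118/165=0.7152, F1=2PR/(P+R)=2TP/(2TP+FP+FN)=236/311=0.7588
Model B: P=65/78=0.8333, R=65/112=0.5804, F1=2PR/(P+R)=2TP/(2TP+FP+FN)=130/190=0.6842
0.7588 > 0.6842 → Model A

Model A


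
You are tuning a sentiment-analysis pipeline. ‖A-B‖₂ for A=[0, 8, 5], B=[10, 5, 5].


d = √((0-10)² + (8-5)² + (5-5)²)
  = √(100 + 9 + 0)
  = √109 = 10.4403

10.4403


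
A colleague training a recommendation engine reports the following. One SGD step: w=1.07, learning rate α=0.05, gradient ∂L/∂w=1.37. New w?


w_new = w - α·∇
= 1.07 - 0.05·1.37
= 1.07 - 0.0685
= 1.0015

1.0015


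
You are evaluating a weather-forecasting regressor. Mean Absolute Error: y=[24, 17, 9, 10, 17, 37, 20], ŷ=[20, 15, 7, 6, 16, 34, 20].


Absolute errors: |24-20|=4, |17-15|=2, |9-7|=2, |10-6|=4, |17-16|=1, |37-34|=3, |20-20|=0
Sum = 16
MAE = 16/7 = 16/7

16/7


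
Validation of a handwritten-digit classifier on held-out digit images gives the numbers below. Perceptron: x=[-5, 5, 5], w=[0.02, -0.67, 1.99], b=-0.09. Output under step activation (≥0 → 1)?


z = (-5)·(0.02) + (5)·(-0.67) + (5)·(1.99) - 0.09
  = 6.41
step(z) = 1 (z≥0)

1


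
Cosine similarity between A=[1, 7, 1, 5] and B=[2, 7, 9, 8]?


A·B = 1·2 + 7·7 + 1·9 + 5·8 = 100
‖A‖ = √76 = 8.7178, ‖B‖ = √198 = 14.0712
cos = 100/(√76·√198) = 100/√15048 = 0.8152

0.8152


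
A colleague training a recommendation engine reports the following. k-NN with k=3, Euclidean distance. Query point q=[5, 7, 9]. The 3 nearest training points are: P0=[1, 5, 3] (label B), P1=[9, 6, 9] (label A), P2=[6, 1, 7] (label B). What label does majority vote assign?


d(q,P0) = 7.4833  (label B)
d(q,P1) = 4.1231  (label A)
d(q,P2) = 6.4031  (label B)
Votes: A=1, B=2
Majority → B

B


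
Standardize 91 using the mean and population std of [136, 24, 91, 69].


μ = 80, σ = 40.3547
z = (91 - 80)/40.3547 = 0.2726

0.2726


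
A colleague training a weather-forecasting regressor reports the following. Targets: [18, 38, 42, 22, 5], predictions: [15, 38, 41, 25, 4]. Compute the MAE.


Absolute errors: |18-15|=3, |38-38|=0, |42-41|=1, |22-25|=3, |5-4|=1
Sum = 8
MAE = 8/5 = 8/5

8/5
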